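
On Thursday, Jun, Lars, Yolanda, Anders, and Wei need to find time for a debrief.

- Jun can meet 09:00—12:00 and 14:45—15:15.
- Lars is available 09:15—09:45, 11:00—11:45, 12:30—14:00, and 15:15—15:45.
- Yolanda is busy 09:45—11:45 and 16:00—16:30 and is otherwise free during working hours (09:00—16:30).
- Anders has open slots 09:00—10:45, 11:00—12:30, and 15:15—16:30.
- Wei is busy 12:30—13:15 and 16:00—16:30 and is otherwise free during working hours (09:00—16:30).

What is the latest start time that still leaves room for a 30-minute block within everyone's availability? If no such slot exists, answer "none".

Yolanda free within 09:00–16:30: 09:00–09:45, 11:45–16:00.
Wei free within 09:00–16:30: 09:00–12:30, 13:15–16:00.
Jun ∩ Lars: 09:15–09:45, 11:00–11:45.
Jun ∩ Lars ∩ Yolanda: 09:15–09:45.
Jun ∩ Lars ∩ Yolanda ∩ Anders: 09:15–09:45.
Jun ∩ Lars ∩ Yolanda ∩ Anders ∩ Wei: 09:15–09:45.
Windows ≥ 30 min: 09:15–09:45.
Latest start in the last window 09:15–09:45 is 09:45 − 30 min = 09:15.

09:15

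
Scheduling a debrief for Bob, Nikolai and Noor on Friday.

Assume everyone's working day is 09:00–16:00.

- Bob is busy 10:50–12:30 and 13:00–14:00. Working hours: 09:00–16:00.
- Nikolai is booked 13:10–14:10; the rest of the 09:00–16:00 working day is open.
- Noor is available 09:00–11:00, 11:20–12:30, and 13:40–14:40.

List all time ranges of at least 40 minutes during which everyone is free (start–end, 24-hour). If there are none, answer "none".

09:00–10:50

Bob free within 09:00–16:00: 09:00–10:50, 12:30–13:00, 14:00–16:00.
Nikolai free within 09:00–16:00: 09:00–13:10, 14:10–16:00.
Bob ∩ Nikolai: 09:00–10:50, 12:30–13:00, 14:10–16:00.
Bob ∩ Nikolai ∩ Noor: 09:00–10:50, 14:10–14:40.
Windows ≥ 40 min: 09:00–10:50.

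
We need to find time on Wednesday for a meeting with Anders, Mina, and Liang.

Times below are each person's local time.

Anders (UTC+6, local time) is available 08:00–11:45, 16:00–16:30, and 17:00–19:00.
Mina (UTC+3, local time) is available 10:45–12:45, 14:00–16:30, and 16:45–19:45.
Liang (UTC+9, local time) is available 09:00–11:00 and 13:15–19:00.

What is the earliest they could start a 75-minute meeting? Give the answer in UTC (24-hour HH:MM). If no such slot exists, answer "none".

none

Anders → UTC: 02:00–05:45, 10:00–10:30, 11:00–13:00.
Mina → UTC: 07:45–09:45, 11:00–13:30, 13:45–16:45.
Liang → UTC: 00:00–02:00, 04:15–10:00.
Anders ∩ Mina: 11:00–13:00.
Anders ∩ Mina ∩ Liang: (none).
Windows ≥ 75 min: (none).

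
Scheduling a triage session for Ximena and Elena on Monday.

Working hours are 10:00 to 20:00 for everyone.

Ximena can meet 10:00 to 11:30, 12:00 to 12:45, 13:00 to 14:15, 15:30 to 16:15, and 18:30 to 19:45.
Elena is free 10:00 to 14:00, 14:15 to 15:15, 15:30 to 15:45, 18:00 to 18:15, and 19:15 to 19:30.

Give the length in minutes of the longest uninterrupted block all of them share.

Ximena ∩ Elena: 10:00–11:30, 12:00–12:45, 13:00–14:00, 15:30–15:45, 19:15–19:30.
Common window lengths: 90, 45, 60, 15, 15 min; longest is 90.

90 minutes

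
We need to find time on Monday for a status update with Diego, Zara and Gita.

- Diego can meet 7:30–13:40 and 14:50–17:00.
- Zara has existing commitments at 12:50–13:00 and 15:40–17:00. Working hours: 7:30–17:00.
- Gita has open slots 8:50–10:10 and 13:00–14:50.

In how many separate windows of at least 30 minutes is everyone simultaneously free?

2

Zara free within 07:30–17:00: 07:30–12:50, 13:00–15:40.
Diego ∩ Zara: 07:30–12:50, 13:00–13:40, 14:50–15:40.
Diego ∩ Zara ∩ Gita: 08:50–10:10, 13:00–13:40.
Windows ≥ 30 min: 08:50–10:10, 13:00–13:40.
That's 2 windows.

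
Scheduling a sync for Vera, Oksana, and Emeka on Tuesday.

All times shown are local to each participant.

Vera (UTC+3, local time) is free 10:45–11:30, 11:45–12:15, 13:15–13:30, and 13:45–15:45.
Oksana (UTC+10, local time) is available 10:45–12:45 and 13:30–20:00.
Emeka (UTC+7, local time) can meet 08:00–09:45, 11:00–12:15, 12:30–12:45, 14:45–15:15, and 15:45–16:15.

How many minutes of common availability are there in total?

60 minutes

Vera → UTC: 07:45–08:30, 08:45–09:15, 10:15–10:30, 10:45–12:45.
Oksana → UTC: 00:45–02:45, 03:30–10:00.
Emeka → UTC: 01:00–02:45, 04:00–05:15, 05:30–05:45, 07:45–08:15, 08:45–09:15.
Vera ∩ Oksana: 07:45–08:30, 08:45–09:15.
Vera ∩ Oksana ∩ Emeka: 07:45–08:15, 08:45–09:15.
Total common minutes: 30 + 30 = 60.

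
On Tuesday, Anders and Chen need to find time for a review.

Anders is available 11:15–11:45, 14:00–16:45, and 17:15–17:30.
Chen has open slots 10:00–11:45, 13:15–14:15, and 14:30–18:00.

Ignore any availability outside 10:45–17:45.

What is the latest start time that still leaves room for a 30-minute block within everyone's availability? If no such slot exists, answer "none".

16:15

Anders ∩ Chen: 11:15–11:45, 14:00–14:15, 14:30–16:45, 17:15–17:30.
Restricted to 10:45–17:45: 11:15–11:45, 14:00–14:15, 14:30–16:45, 17:15–17:30.
Windows ≥ 30 min: 11:15–11:45, 14:30–16:45.
Latest start in the last window 14:30–16:45 is 16:45 − 30 min = 16:15.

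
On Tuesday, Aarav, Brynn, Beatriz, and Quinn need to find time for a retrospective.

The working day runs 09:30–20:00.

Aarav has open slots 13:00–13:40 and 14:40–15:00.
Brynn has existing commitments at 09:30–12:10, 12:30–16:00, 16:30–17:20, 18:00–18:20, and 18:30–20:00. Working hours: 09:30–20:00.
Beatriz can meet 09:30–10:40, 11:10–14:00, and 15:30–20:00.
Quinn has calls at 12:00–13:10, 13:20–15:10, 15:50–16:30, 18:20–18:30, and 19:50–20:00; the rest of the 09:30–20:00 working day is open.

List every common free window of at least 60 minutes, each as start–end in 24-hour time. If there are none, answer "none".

none

Brynn free within 09:30–20:00: 12:10–12:30, 16:00–16:30, 17:20–18:00, 18:20–18:30.
Quinn free within 09:30–20:00: 09:30–12:00, 13:10–13:20, 15:10–15:50, 16:30–18:20, 18:30–19:50.
Aarav ∩ Brynn: (none).
Aarav ∩ Brynn ∩ Beatriz: (none).
Aarav ∩ Brynn ∩ Beatriz ∩ Quinn: (none).
Windows ≥ 60 min: (none).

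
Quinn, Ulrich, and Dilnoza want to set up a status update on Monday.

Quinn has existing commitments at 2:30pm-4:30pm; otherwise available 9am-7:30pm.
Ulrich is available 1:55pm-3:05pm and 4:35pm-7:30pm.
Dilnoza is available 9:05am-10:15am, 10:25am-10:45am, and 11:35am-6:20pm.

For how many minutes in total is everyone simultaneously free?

Quinn free within 09:00–19:30: 09:00–14:30, 16:30–19:30.
Quinn ∩ Ulrich: 13:55–14:30, 16:35–19:30.
Quinn ∩ Ulrich ∩ Dilnoza: 13:55–14:30, 16:35–18:20.
Total common minutes: 35 + 105 = 140.

140 minutes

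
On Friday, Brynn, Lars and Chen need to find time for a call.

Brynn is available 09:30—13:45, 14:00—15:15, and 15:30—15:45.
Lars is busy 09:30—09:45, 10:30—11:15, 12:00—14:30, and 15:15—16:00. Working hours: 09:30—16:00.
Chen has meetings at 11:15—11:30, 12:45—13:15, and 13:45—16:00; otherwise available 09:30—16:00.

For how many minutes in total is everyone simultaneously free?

75 minutes

Lars free within 09:30–16:00: 09:45–10:30, 11:15–12:00, 14:30–15:15.
Chen free within 09:30–16:00: 09:30–11:15, 11:30–12:45, 13:15–13:45.
Brynn ∩ Lars: 09:45–10:30, 11:15–12:00, 14:30–15:15.
Brynn ∩ Lars ∩ Chen: 09:45–10:30, 11:30–12:00.
Total common minutes: 45 + 30 = 75.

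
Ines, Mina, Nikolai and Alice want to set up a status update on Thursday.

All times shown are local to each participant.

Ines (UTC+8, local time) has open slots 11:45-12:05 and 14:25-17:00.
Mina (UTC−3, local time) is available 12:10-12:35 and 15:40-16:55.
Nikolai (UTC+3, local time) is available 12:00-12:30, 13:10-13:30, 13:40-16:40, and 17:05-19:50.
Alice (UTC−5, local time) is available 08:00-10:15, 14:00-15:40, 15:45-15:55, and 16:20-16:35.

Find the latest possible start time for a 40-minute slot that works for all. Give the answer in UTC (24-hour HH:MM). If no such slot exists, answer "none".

Ines → UTC: 03:45–04:05, 06:25–09:00.
Mina → UTC: 15:10–15:35, 18:40–19:55.
Nikolai → UTC: 09:00–09:30, 10:10–10:30, 10:40–13:40, 14:05–16:50.
Alice → UTC: 13:00–15:15, 19:00–20:40, 20:45–20:55, 21:20–21:35.
Ines ∩ Mina: (none).
Ines ∩ Mina ∩ Nikolai: (none).
Ines ∩ Mina ∩ Nikolai ∩ Alice: (none).
Windows ≥ 40 min: (none).

none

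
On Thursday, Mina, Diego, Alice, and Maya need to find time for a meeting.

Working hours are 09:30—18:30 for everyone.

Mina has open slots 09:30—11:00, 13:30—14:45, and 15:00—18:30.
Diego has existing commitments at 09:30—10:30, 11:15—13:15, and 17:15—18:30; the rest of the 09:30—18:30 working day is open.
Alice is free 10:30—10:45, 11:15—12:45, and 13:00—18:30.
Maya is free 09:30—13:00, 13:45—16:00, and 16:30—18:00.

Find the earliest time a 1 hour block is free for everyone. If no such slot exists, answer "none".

Diego free within 09:30–18:30: 10:30–11:15, 13:15–17:15.
Mina ∩ Diego: 10:30–11:00, 13:30–14:45, 15:00–17:15.
Mina ∩ Diego ∩ Alice: 10:30–10:45, 13:30–14:45, 15:00–17:15.
Mina ∩ Diego ∩ Alice ∩ Maya: 10:30–10:45, 13:45–14:45, 15:00–16:00, 16:30–17:15.
Windows ≥ 60 min: 13:45–14:45, 15:00–16:00.
Earliest such window starts at 13:45.

13:45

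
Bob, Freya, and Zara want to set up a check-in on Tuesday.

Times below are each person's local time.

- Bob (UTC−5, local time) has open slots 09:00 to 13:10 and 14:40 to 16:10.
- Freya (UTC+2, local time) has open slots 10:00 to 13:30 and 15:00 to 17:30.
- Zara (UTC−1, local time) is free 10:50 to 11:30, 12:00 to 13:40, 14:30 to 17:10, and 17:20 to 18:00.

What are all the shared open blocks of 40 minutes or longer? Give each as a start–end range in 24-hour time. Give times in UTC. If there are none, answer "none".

Bob → UTC: 14:00–18:10, 19:40–21:10.
Freya → UTC: 08:00–11:30, 13:00–15:30.
Zara → UTC: 11:50–12:30, 13:00–14:40, 15:30–18:10, 18:20–19:00.
Bob ∩ Freya: 14:00–15:30.
Bob ∩ Freya ∩ Zara: 14:00–14:40.
Windows ≥ 40 min: 14:00–14:40.

14:00–14:40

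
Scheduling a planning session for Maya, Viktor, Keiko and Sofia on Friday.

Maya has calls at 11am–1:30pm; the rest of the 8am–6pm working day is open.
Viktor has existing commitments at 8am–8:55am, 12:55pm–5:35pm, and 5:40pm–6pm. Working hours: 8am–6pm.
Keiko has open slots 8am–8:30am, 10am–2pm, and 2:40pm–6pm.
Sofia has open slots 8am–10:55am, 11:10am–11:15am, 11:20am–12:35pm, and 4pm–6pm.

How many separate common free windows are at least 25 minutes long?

1

Maya free within 08:00–18:00: 08:00–11:00, 13:30–18:00.
Viktor free within 08:00–18:00: 08:55–12:55, 17:35–17:40.
Maya ∩ Viktor: 08:55–11:00, 17:35–17:40.
Maya ∩ Viktor ∩ Keiko: 10:00–11:00, 17:35–17:40.
Maya ∩ Viktor ∩ Keiko ∩ Sofia: 10:00–10:55, 17:35–17:40.
Windows ≥ 25 min: 10:00–10:55.
That's 1 window.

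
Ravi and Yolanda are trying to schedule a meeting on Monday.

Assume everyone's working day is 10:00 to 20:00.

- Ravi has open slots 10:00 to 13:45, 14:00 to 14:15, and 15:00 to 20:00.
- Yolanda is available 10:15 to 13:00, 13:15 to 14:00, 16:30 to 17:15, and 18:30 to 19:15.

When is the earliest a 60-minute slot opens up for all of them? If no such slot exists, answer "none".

Ravi ∩ Yolanda: 10:15–13:00, 13:15–13:45, 16:30–17:15, 18:30–19:15.
Windows ≥ 60 min: 10:15–13:00.
Earliest such window starts at 10:15.

10:15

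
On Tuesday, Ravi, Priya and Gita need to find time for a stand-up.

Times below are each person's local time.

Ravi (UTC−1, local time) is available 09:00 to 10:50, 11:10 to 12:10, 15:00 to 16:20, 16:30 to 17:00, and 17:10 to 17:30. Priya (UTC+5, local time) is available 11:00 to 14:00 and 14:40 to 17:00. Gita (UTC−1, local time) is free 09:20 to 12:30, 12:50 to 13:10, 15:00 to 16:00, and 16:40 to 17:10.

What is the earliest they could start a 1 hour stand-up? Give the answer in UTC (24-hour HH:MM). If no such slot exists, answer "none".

10:20

Ravi → UTC: 10:00–11:50, 12:10–13:10, 16:00–17:20, 17:30–18:00, 18:10–18:30.
Priya → UTC: 06:00–09:00, 09:40–12:00.
Gita → UTC: 10:20–13:30, 13:50–14:10, 16:00–17:00, 17:40–18:10.
Ravi ∩ Priya: 10:00–11:50.
Ravi ∩ Priya ∩ Gita: 10:20–11:50.
Windows ≥ 60 min: 10:20–11:50.
Earliest such window starts at 10:20.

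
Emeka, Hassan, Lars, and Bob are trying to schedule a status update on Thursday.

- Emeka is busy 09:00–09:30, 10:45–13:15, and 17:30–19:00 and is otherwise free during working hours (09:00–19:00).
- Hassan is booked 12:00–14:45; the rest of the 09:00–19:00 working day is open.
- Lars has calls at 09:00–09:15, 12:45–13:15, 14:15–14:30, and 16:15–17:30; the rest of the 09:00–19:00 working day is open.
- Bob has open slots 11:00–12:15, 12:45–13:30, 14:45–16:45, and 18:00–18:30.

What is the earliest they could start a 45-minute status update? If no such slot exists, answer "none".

14:45

Emeka free within 09:00–19:00: 09:30–10:45, 13:15–17:30.
Hassan free within 09:00–19:00: 09:00–12:00, 14:45–19:00.
Lars free within 09:00–19:00: 09:15–12:45, 13:15–14:15, 14:30–16:15, 17:30–19:00.
Emeka ∩ Hassan: 09:30–10:45, 14:45–17:30.
Emeka ∩ Hassan ∩ Lars: 09:30–10:45, 14:45–16:15.
Emeka ∩ Hassan ∩ Lars ∩ Bob: 14:45–16:15.
Windows ≥ 45 min: 14:45–16:15.
Earliest such window starts at 14:45.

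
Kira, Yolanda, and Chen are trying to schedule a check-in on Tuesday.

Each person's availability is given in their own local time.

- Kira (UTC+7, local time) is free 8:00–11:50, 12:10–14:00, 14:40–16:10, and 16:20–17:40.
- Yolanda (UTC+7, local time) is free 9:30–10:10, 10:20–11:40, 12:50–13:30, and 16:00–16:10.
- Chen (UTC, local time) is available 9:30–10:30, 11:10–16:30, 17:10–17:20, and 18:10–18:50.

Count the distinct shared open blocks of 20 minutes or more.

0

Kira → UTC: 01:00–04:50, 05:10–07:00, 07:40–09:10, 09:20–10:40.
Yolanda → UTC: 02:30–03:10, 03:20–04:40, 05:50–06:30, 09:00–09:10.
Chen → UTC: 09:30–10:30, 11:10–16:30, 17:10–17:20, 18:10–18:50.
Kira ∩ Yolanda: 02:30–03:10, 03:20–04:40, 05:50–06:30, 09:00–09:10.
Kira ∩ Yolanda ∩ Chen: (none).
Windows ≥ 20 min: (none).
That's 0 windows.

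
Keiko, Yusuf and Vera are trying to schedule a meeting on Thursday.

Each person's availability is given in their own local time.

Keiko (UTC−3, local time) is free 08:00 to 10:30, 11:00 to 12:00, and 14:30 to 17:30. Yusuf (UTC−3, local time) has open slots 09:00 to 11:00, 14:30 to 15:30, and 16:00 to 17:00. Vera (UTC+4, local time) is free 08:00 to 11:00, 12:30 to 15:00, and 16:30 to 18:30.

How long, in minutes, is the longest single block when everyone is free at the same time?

Keiko → UTC: 11:00–13:30, 14:00–15:00, 17:30–20:30.
Yusuf → UTC: 12:00–14:00, 17:30–18:30, 19:00–20:00.
Vera → UTC: 04:00–07:00, 08:30–11:00, 12:30–14:30.
Keiko ∩ Yusuf: 12:00–13:30, 17:30–18:30, 19:00–20:00.
Keiko ∩ Yusuf ∩ Vera: 12:30–13:30.
Single common window of 60 minutes.

60 minutes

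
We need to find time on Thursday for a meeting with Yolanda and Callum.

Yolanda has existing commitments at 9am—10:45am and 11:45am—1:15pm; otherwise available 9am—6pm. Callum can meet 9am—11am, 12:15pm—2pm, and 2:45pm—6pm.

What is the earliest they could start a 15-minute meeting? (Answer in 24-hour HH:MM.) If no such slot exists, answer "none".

10:45

Yolanda free within 09:00–18:00: 10:45–11:45, 13:15–18:00.
Yolanda ∩ Callum: 10:45–11:00, 13:15–14:00, 14:45–18:00.
Windows ≥ 15 min: 10:45–11:00, 13:15–14:00, 14:45–18:00.
Earliest such window starts at 10:45.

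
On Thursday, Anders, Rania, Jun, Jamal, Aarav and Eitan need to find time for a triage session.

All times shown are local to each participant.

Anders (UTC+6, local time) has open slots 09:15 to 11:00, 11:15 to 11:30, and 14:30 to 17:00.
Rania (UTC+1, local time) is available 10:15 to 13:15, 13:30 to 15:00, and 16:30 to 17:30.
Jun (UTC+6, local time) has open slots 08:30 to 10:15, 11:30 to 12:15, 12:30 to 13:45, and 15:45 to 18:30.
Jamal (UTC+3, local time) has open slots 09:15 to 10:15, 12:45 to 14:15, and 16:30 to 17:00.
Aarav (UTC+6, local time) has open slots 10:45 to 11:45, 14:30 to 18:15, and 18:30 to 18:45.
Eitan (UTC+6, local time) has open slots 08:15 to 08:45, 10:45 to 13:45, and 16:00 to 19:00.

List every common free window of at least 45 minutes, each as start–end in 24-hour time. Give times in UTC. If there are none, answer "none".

10:00–11:00

Anders → UTC: 03:15–05:00, 05:15–05:30, 08:30–11:00.
Rania → UTC: 09:15–12:15, 12:30–14:00, 15:30–16:30.
Jun → UTC: 02:30–04:15, 05:30–06:15, 06:30–07:45, 09:45–12:30.
Jamal → UTC: 06:15–07:15, 09:45–11:15, 13:30–14:00.
Aarav → UTC: 04:45–05:45, 08:30–12:15, 12:30–12:45.
Eitan → UTC: 02:15–02:45, 04:45–07:45, 10:00–13:00.
Anders ∩ Rania: 09:15–11:00.
Anders ∩ Rania ∩ Jun: 09:45–11:00.
Anders ∩ Rania ∩ Jun ∩ Jamal: 09:45–11:00.
Anders ∩ Rania ∩ Jun ∩ Jamal ∩ Aarav: 09:45–11:00.
Anders ∩ Rania ∩ Jun ∩ Jamal ∩ Aarav ∩ Eitan: 10:00–11:00.
Windows ≥ 45 min: 10:00–11:00.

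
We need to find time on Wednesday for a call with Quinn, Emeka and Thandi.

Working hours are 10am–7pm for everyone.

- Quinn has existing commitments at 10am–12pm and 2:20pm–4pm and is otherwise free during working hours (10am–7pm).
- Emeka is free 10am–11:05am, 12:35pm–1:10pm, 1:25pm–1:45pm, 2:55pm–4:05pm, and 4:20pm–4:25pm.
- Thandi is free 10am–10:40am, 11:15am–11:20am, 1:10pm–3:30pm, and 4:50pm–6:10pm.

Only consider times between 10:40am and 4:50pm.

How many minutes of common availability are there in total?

Quinn free within 10:00–19:00: 12:00–14:20, 16:00–19:00.
Quinn ∩ Emeka: 12:35–13:10, 13:25–13:45, 16:00–16:05, 16:20–16:25.
Quinn ∩ Emeka ∩ Thandi: 13:25–13:45.
Restricted to 10:40–16:50: 13:25–13:45.
Total common minutes: 20.

20 minutes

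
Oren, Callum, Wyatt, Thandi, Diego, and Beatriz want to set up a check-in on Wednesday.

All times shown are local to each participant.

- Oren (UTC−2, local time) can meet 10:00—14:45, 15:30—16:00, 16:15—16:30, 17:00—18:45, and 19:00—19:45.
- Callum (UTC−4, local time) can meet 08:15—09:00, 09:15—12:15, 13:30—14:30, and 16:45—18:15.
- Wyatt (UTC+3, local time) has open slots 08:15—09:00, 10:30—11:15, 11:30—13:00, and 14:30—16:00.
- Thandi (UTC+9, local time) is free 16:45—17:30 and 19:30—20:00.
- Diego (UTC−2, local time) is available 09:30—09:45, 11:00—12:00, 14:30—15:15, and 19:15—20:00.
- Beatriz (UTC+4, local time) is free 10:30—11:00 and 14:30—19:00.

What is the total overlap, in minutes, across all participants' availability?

Oren → UTC: 12:00–16:45, 17:30–18:00, 18:15–18:30, 19:00–20:45, 21:00–21:45.
Callum → UTC: 12:15–13:00, 13:15–16:15, 17:30–18:30, 20:45–22:15.
Wyatt → UTC: 05:15–06:00, 07:30–08:15, 08:30–10:00, 11:30–13:00.
Thandi → UTC: 07:45–08:30, 10:30–11:00.
Diego → UTC: 11:30–11:45, 13:00–14:00, 16:30–17:15, 21:15–22:00.
Beatriz → UTC: 06:30–07:00, 10:30–15:00.
Oren ∩ Callum: 12:15–13:00, 13:15–16:15, 17:30–18:00, 18:15–18:30, 21:00–21:45.
Oren ∩ Callum ∩ Wyatt: 12:15–13:00.
Oren ∩ Callum ∩ Wyatt ∩ Thandi: (none).
Oren ∩ Callum ∩ Wyatt ∩ Thandi ∩ Diego: (none).
Oren ∩ Callum ∩ Wyatt ∩ Thandi ∩ Diego ∩ Beatriz: (none).
Total common minutes: 0.

0 minutes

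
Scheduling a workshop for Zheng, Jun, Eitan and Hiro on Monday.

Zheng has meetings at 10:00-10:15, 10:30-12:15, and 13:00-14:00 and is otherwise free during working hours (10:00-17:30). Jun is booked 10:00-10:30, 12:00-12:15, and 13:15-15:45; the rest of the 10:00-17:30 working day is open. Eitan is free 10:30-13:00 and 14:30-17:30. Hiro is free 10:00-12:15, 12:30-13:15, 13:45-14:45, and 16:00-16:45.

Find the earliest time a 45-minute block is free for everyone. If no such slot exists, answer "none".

Zheng free within 10:00–17:30: 10:15–10:30, 12:15–13:00, 14:00–17:30.
Jun free within 10:00–17:30: 10:30–12:00, 12:15–13:15, 15:45–17:30.
Zheng ∩ Jun: 12:15–13:00, 15:45–17:30.
Zheng ∩ Jun ∩ Eitan: 12:15–13:00, 15:45–17:30.
Zheng ∩ Jun ∩ Eitan ∩ Hiro: 12:30–13:00, 16:00–16:45.
Windows ≥ 45 min: 16:00–16:45.
Earliest such window starts at 16:00.

16:00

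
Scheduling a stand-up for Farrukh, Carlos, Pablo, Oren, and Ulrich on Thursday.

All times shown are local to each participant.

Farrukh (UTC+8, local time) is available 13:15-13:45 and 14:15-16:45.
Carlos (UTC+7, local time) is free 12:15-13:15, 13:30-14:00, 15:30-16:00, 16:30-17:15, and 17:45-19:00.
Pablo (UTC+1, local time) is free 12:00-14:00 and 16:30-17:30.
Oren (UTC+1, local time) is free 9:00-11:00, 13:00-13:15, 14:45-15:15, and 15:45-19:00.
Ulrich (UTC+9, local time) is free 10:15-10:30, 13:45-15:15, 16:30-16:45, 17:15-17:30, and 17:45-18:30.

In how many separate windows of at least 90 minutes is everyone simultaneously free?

0

Farrukh → UTC: 05:15–05:45, 06:15–08:45.
Carlos → UTC: 05:15–06:15, 06:30–07:00, 08:30–09:00, 09:30–10:15, 10:45–12:00.
Pablo → UTC: 11:00–13:00, 15:30–16:30.
Oren → UTC: 08:00–10:00, 12:00–12:15, 13:45–14:15, 14:45–18:00.
Ulrich → UTC: 01:15–01:30, 04:45–06:15, 07:30–07:45, 08:15–08:30, 08:45–09:30.
Farrukh ∩ Carlos: 05:15–05:45, 06:30–07:00, 08:30–08:45.
Farrukh ∩ Carlos ∩ Pablo: (none).
Farrukh ∩ Carlos ∩ Pablo ∩ Oren: (none).
Farrukh ∩ Carlos ∩ Pablo ∩ Oren ∩ Ulrich: (none).
Windows ≥ 90 min: (none).
That's 0 windows.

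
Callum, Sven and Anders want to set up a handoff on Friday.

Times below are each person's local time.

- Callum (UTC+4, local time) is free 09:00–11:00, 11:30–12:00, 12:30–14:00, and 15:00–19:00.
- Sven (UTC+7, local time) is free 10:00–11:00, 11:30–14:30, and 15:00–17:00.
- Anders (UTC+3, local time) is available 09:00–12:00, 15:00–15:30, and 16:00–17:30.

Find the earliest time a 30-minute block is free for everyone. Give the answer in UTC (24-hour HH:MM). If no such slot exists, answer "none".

06:00

Callum → UTC: 05:00–07:00, 07:30–08:00, 08:30–10:00, 11:00–15:00.
Sven → UTC: 03:00–04:00, 04:30–07:30, 08:00–10:00.
Anders → UTC: 06:00–09:00, 12:00–12:30, 13:00–14:30.
Callum ∩ Sven: 05:00–07:00, 08:30–10:00.
Callum ∩ Sven ∩ Anders: 06:00–07:00, 08:30–09:00.
Windows ≥ 30 min: 06:00–07:00, 08:30–09:00.
Earliest such window starts at 06:00.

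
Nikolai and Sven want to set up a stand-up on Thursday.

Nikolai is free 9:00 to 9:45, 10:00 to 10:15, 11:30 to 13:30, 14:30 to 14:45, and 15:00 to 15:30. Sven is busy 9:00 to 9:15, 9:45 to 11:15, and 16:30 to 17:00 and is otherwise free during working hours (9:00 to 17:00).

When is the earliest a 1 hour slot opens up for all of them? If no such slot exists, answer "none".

11:30

Sven free within 09:00–17:00: 09:15–09:45, 11:15–16:30.
Nikolai ∩ Sven: 09:15–09:45, 11:30–13:30, 14:30–14:45, 15:00–15:30.
Windows ≥ 60 min: 11:30–13:30.
Earliest such window starts at 11:30.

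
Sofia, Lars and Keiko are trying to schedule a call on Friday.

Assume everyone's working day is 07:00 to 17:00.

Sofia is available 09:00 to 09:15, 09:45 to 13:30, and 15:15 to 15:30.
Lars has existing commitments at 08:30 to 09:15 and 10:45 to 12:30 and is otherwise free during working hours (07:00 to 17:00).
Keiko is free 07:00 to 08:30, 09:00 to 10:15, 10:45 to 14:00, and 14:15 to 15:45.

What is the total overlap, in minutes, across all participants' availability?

Lars free within 07:00–17:00: 07:00–08:30, 09:15–10:45, 12:30–17:00.
Sofia ∩ Lars: 09:45–10:45, 12:30–13:30, 15:15–15:30.
Sofia ∩ Lars ∩ Keiko: 09:45–10:15, 12:30–13:30, 15:15–15:30.
Total common minutes: 30 + 60 + 15 = 105.

105 minutes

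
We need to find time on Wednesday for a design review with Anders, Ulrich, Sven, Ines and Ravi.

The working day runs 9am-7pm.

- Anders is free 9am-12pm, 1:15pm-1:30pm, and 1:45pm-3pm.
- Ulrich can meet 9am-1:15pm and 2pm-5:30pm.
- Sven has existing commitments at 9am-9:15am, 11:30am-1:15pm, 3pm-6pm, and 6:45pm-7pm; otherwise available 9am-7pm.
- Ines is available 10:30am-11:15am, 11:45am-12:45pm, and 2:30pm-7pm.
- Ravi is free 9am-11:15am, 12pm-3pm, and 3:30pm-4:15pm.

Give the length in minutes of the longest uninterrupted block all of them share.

Sven free within 09:00–19:00: 09:15–11:30, 13:15–15:00, 18:00–18:45.
Anders ∩ Ulrich: 09:00–12:00, 14:00–15:00.
Anders ∩ Ulrich ∩ Sven: 09:15–11:30, 14:00–15:00.
Anders ∩ Ulrich ∩ Sven ∩ Ines: 10:30–11:15, 14:30–15:00.
Anders ∩ Ulrich ∩ Sven ∩ Ines ∩ Ravi: 10:30–11:15, 14:30–15:00.
Common window lengths: 45, 30 min; longest is 45.

45 minutes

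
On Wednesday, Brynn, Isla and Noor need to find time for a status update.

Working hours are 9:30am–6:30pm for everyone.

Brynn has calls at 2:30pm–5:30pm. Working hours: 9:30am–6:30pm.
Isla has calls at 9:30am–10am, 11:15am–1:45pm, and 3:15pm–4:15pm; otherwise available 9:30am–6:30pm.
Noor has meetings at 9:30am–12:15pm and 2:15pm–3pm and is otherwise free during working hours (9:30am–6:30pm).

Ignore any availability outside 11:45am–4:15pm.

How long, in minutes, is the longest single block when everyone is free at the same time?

Brynn free within 09:30–18:30: 09:30–14:30, 17:30–18:30.
Isla free within 09:30–18:30: 10:00–11:15, 13:45–15:15, 16:15–18:30.
Noor free within 09:30–18:30: 12:15–14:15, 15:00–18:30.
Brynn ∩ Isla: 10:00–11:15, 13:45–14:30, 17:30–18:30.
Brynn ∩ Isla ∩ Noor: 13:45–14:15, 17:30–18:30.
Restricted to 11:45–16:15: 13:45–14:15.
Single common window of 30 minutes.

30 minutes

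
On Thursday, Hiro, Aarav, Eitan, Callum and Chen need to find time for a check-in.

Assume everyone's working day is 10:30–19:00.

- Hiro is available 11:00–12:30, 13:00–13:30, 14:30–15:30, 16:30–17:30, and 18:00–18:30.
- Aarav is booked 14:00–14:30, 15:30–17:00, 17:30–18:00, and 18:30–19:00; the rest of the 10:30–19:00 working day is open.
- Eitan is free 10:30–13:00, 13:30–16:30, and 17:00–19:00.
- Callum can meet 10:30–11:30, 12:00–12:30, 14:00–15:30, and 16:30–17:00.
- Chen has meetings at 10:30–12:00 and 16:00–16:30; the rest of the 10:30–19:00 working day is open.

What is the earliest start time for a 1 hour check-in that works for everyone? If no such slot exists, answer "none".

Aarav free within 10:30–19:00: 10:30–14:00, 14:30–15:30, 17:00–17:30, 18:00–18:30.
Chen free within 10:30–19:00: 12:00–16:00, 16:30–19:00.
Hiro ∩ Aarav: 11:00–12:30, 13:00–13:30, 14:30–15:30, 17:00–17:30, 18:00–18:30.
Hiro ∩ Aarav ∩ Eitan: 11:00–12:30, 14:30–15:30, 17:00–17:30, 18:00–18:30.
Hiro ∩ Aarav ∩ Eitan ∩ Callum: 11:00–11:30, 12:00–12:30, 14:30–15:30.
Hiro ∩ Aarav ∩ Eitan ∩ Callum ∩ Chen: 12:00–12:30, 14:30–15:30.
Windows ≥ 60 min: 14:30–15:30.
Earliest such window starts at 14:30.

14:30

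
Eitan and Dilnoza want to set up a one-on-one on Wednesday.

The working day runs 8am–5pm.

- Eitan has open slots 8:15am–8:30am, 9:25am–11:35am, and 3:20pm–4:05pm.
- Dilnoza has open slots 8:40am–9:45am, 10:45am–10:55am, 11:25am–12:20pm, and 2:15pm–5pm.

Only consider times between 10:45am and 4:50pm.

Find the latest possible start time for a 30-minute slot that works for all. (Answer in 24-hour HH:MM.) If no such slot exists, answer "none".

15:35

Eitan ∩ Dilnoza: 09:25–09:45, 10:45–10:55, 11:25–11:35, 15:20–16:05.
Restricted to 10:45–16:50: 10:45–10:55, 11:25–11:35, 15:20–16:05.
Windows ≥ 30 min: 15:20–16:05.
Latest start in the last window 15:20–16:05 is 16:05 − 30 min = 15:35.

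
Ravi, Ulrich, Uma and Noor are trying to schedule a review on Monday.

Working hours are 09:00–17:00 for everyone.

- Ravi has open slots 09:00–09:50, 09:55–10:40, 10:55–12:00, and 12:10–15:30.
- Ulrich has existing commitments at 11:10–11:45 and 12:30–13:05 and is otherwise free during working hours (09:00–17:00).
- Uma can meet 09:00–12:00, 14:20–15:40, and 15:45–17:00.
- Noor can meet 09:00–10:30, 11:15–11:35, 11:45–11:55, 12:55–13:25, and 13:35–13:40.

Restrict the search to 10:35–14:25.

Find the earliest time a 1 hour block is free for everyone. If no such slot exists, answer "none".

Ulrich free within 09:00–17:00: 09:00–11:10, 11:45–12:30, 13:05–17:00.
Ravi ∩ Ulrich: 09:00–09:50, 09:55–10:40, 10:55–11:10, 11:45–12:00, 12:10–12:30, 13:05–15:30.
Ravi ∩ Ulrich ∩ Uma: 09:00–09:50, 09:55–10:40, 10:55–11:10, 11:45–12:00, 14:20–15:30.
Ravi ∩ Ulrich ∩ Uma ∩ Noor: 09:00–09:50, 09:55–10:30, 11:45–11:55.
Restricted to 10:35–14:25: 11:45–11:55.
Windows ≥ 60 min: (none).

none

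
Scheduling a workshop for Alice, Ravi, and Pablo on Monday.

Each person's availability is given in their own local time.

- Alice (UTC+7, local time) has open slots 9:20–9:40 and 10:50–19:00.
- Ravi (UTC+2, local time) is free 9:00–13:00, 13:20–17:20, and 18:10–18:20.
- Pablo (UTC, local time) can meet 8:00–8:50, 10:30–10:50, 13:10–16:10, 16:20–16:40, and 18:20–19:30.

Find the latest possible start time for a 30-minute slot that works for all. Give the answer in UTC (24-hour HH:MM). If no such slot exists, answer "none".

Alice → UTC: 02:20–02:40, 03:50–12:00.
Ravi → UTC: 07:00–11:00, 11:20–15:20, 16:10–16:20.
Pablo → UTC: 08:00–08:50, 10:30–10:50, 13:10–16:10, 16:20–16:40, 18:20–19:30.
Alice ∩ Ravi: 07:00–11:00, 11:20–12:00.
Alice ∩ Ravi ∩ Pablo: 08:00–08:50, 10:30–10:50.
Windows ≥ 30 min: 08:00–08:50.
Latest start in the last window 08:00–08:50 is 08:50 − 30 min = 08:20.

08:20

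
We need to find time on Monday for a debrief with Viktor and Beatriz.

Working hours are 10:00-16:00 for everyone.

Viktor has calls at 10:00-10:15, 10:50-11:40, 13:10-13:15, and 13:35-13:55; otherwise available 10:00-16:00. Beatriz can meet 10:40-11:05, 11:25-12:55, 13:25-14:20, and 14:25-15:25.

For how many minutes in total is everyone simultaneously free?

180 minutes

Viktor free within 10:00–16:00: 10:15–10:50, 11:40–13:10, 13:15–13:35, 13:55–16:00.
Viktor ∩ Beatriz: 10:40–10:50, 11:40–12:55, 13:25–13:35, 13:55–14:20, 14:25–15:25.
Total common minutes: 10 + 75 + 10 + 25 + 60 = 180.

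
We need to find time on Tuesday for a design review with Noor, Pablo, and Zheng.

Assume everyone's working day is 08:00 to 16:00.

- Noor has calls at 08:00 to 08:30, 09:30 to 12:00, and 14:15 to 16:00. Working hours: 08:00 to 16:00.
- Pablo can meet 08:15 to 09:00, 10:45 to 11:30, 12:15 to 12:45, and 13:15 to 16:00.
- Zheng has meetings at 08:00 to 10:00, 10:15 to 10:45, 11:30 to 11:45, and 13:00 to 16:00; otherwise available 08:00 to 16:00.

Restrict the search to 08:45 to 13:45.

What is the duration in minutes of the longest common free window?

30 minutes

Noor free within 08:00–16:00: 08:30–09:30, 12:00–14:15.
Zheng free within 08:00–16:00: 10:00–10:15, 10:45–11:30, 11:45–13:00.
Noor ∩ Pablo: 08:30–09:00, 12:15–12:45, 13:15–14:15.
Noor ∩ Pablo ∩ Zheng: 12:15–12:45.
Restricted to 08:45–13:45: 12:15–12:45.
Single common window of 30 minutes.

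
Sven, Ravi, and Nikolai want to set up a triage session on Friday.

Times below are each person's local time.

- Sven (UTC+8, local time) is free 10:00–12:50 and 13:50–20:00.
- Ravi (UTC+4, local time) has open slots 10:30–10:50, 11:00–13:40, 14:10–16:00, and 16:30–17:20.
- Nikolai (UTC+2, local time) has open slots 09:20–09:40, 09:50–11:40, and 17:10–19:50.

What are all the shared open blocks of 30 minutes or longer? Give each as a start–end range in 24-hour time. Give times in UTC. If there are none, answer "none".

Sven → UTC: 02:00–04:50, 05:50–12:00.
Ravi → UTC: 06:30–06:50, 07:00–09:40, 10:10–12:00, 12:30–13:20.
Nikolai → UTC: 07:20–07:40, 07:50–09:40, 15:10–17:50.
Sven ∩ Ravi: 06:30–06:50, 07:00–09:40, 10:10–12:00.
Sven ∩ Ravi ∩ Nikolai: 07:20–07:40, 07:50–09:40.
Windows ≥ 30 min: 07:50–09:40.

07:50–09:40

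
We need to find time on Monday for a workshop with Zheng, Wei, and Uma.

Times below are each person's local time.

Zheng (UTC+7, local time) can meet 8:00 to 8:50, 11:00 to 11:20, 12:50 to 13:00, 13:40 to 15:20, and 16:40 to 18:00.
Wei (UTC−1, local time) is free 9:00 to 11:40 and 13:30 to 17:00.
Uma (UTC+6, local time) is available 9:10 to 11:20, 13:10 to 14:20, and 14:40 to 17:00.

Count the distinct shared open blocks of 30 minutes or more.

1

Zheng → UTC: 01:00–01:50, 04:00–04:20, 05:50–06:00, 06:40–08:20, 09:40–11:00.
Wei → UTC: 10:00–12:40, 14:30–18:00.
Uma → UTC: 03:10–05:20, 07:10–08:20, 08:40–11:00.
Zheng ∩ Wei: 10:00–11:00.
Zheng ∩ Wei ∩ Uma: 10:00–11:00.
Windows ≥ 30 min: 10:00–11:00.
That's 1 window.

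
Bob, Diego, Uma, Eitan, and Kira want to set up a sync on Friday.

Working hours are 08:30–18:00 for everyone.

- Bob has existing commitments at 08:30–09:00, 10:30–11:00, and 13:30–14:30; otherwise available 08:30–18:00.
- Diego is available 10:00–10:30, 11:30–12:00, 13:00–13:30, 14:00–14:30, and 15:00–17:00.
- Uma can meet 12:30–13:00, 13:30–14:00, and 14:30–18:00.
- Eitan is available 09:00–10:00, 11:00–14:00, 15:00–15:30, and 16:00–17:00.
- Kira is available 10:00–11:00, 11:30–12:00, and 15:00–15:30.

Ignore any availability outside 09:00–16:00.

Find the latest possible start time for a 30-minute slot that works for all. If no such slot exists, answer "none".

15:00

Bob free within 08:30–18:00: 09:00–10:30, 11:00–13:30, 14:30–18:00.
Bob ∩ Diego: 10:00–10:30, 11:30–12:00, 13:00–13:30, 15:00–17:00.
Bob ∩ Diego ∩ Uma: 15:00–17:00.
Bob ∩ Diego ∩ Uma ∩ Eitan: 15:00–15:30, 16:00–17:00.
Bob ∩ Diego ∩ Uma ∩ Eitan ∩ Kira: 15:00–15:30.
Restricted to 09:00–16:00: 15:00–15:30.
Windows ≥ 30 min: 15:00–15:30.
Latest start in the last window 15:00–15:30 is 15:30 − 30 min = 15:00.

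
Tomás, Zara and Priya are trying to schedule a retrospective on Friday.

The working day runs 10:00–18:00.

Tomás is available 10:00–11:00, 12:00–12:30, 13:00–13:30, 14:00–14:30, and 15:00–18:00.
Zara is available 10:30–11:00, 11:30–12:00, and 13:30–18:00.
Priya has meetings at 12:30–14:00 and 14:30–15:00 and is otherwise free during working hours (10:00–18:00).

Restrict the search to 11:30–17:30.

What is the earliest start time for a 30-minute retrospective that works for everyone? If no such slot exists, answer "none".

Priya free within 10:00–18:00: 10:00–12:30, 14:00–14:30, 15:00–18:00.
Tomás ∩ Zara: 10:30–11:00, 14:00–14:30, 15:00–18:00.
Tomás ∩ Zara ∩ Priya: 10:30–11:00, 14:00–14:30, 15:00–18:00.
Restricted to 11:30–17:30: 14:00–14:30, 15:00–17:30.
Windows ≥ 30 min: 14:00–14:30, 15:00–17:30.
Earliest such window starts at 14:00.

14:00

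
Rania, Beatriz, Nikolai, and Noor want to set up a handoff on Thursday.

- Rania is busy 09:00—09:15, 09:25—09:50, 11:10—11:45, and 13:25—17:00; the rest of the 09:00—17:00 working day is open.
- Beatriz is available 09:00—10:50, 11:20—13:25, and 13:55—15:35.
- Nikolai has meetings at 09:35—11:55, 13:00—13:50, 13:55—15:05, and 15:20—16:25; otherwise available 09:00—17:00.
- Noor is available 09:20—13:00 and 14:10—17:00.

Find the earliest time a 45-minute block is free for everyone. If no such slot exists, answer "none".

Rania free within 09:00–17:00: 09:15–09:25, 09:50–11:10, 11:45–13:25.
Nikolai free within 09:00–17:00: 09:00–09:35, 11:55–13:00, 13:50–13:55, 15:05–15:20, 16:25–17:00.
Rania ∩ Beatriz: 09:15–09:25, 09:50–10:50, 11:45–13:25.
Rania ∩ Beatriz ∩ Nikolai: 09:15–09:25, 11:55–13:00.
Rania ∩ Beatriz ∩ Nikolai ∩ Noor: 09:20–09:25, 11:55–13:00.
Windows ≥ 45 min: 11:55–13:00.
Earliest such window starts at 11:55.

11:55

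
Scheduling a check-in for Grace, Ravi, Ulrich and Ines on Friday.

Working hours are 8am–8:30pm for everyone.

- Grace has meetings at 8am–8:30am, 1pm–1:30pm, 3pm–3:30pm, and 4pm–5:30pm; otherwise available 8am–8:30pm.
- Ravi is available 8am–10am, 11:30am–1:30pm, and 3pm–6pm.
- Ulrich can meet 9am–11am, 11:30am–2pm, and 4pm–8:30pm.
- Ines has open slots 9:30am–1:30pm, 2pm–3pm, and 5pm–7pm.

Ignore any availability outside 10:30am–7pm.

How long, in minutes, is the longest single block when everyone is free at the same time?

90 minutes

Grace free within 08:00–20:30: 08:30–13:00, 13:30–15:00, 15:30–16:00, 17:30–20:30.
Grace ∩ Ravi: 08:30–10:00, 11:30–13:00, 15:30–16:00, 17:30–18:00.
Grace ∩ Ravi ∩ Ulrich: 09:00–10:00, 11:30–13:00, 17:30–18:00.
Grace ∩ Ravi ∩ Ulrich ∩ Ines: 09:30–10:00, 11:30–13:00, 17:30–18:00.
Restricted to 10:30–19:00: 11:30–13:00, 17:30–18:00.
Common window lengths: 90, 30 min; longest is 90.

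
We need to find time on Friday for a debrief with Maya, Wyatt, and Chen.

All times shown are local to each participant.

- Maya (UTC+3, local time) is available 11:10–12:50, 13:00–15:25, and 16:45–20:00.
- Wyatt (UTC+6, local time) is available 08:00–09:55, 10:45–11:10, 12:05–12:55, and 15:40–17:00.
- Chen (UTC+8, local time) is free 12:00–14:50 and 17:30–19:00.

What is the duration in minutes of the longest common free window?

Maya → UTC: 08:10–09:50, 10:00–12:25, 13:45–17:00.
Wyatt → UTC: 02:00–03:55, 04:45–05:10, 06:05–06:55, 09:40–11:00.
Chen → UTC: 04:00–06:50, 09:30–11:00.
Maya ∩ Wyatt: 09:40–09:50, 10:00–11:00.
Maya ∩ Wyatt ∩ Chen: 09:40–09:50, 10:00–11:00.
Common window lengths: 10, 60 min; longest is 60.

60 minutes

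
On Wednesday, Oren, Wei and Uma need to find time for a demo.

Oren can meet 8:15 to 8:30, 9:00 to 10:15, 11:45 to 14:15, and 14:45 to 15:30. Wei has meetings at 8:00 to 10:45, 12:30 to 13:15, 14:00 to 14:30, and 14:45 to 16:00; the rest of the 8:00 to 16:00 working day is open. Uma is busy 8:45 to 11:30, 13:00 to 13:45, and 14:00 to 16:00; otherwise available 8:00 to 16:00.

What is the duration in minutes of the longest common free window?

Wei free within 08:00–16:00: 10:45–12:30, 13:15–14:00, 14:30–14:45.
Uma free within 08:00–16:00: 08:00–08:45, 11:30–13:00, 13:45–14:00.
Oren ∩ Wei: 11:45–12:30, 13:15–14:00.
Oren ∩ Wei ∩ Uma: 11:45–12:30, 13:45–14:00.
Common window lengths: 45, 15 min; longest is 45.

45 minutes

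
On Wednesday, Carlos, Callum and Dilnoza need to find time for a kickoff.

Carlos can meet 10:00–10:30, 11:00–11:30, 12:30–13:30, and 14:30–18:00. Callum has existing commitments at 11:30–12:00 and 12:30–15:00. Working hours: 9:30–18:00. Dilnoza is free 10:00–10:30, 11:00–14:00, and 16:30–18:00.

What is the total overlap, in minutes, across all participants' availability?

Callum free within 09:30–18:00: 09:30–11:30, 12:00–12:30, 15:00–18:00.
Carlos ∩ Callum: 10:00–10:30, 11:00–11:30, 15:00–18:00.
Carlos ∩ Callum ∩ Dilnoza: 10:00–10:30, 11:00–11:30, 16:30–18:00.
Total common minutes: 30 + 30 + 90 = 150.

150 minutes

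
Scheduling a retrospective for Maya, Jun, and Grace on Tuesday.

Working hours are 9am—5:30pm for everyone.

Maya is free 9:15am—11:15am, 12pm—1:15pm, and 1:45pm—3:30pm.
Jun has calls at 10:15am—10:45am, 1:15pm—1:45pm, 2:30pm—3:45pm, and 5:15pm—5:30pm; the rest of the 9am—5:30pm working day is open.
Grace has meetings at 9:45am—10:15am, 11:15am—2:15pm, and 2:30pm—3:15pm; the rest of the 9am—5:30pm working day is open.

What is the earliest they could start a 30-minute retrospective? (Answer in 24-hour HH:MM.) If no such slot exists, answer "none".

09:15

Jun free within 09:00–17:30: 09:00–10:15, 10:45–13:15, 13:45–14:30, 15:45–17:15.
Grace free within 09:00–17:30: 09:00–09:45, 10:15–11:15, 14:15–14:30, 15:15–17:30.
Maya ∩ Jun: 09:15–10:15, 10:45–11:15, 12:00–13:15, 13:45–14:30.
Maya ∩ Jun ∩ Grace: 09:15–09:45, 10:45–11:15, 14:15–14:30.
Windows ≥ 30 min: 09:15–09:45, 10:45–11:15.
Earliest such window starts at 09:15.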